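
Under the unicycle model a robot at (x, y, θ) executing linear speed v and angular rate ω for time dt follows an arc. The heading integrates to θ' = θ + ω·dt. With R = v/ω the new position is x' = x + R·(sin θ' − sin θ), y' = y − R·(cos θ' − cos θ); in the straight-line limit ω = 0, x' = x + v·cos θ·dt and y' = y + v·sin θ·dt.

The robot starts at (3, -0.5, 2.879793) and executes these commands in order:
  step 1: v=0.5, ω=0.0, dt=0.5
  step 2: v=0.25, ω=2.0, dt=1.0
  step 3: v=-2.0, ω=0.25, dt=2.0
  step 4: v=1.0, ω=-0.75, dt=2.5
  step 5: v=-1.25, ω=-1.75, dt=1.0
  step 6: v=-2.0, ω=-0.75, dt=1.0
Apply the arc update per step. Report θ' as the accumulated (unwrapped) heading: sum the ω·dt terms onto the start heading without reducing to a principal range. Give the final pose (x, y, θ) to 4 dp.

(1.0098, -1.4848, 1.0048)

step 1: θ'=2.8798 (straight) → pose (2.7585, -0.4353, 2.8798)
step 2: θ'=4.8798 (R=0.1250) → pose (2.6029, -0.5769, 4.8798)
step 3: θ'=5.3798 (R=-8.0000) → pose (0.9982, 3.0417, 5.3798)
step 4: θ'=3.5048 (R=-1.3333) → pose (0.4246, 0.9701, 3.5048)
step 5: θ'=1.7548 (R=0.7143) → pose (1.3806, 0.4331, 1.7548)
step 6: θ'=1.0048 (R=2.6667) → pose (1.0098, -1.4848, 1.0048)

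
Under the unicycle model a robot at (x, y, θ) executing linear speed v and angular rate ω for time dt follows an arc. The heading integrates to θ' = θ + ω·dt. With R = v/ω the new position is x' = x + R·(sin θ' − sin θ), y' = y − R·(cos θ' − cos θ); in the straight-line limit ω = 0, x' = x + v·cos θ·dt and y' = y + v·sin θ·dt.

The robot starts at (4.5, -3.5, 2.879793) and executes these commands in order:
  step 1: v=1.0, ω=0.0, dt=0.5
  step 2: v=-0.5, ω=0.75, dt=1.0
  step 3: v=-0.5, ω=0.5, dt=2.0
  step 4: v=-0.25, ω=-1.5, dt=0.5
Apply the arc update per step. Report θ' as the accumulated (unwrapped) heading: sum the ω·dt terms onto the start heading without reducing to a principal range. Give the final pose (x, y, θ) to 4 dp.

(5.0838, -2.4052, 3.8798)

step 1: θ'=2.8798 (straight) → pose (4.0170, -3.3706, 2.8798)
step 2: θ'=3.6298 (R=-0.6667) → pose (4.5023, -3.3154, 3.6298)
step 3: θ'=4.6298 (R=-1.0000) → pose (5.0298, -2.5147, 4.6298)
step 4: θ'=3.8798 (R=0.1667) → pose (5.0838, -2.4052, 3.8798)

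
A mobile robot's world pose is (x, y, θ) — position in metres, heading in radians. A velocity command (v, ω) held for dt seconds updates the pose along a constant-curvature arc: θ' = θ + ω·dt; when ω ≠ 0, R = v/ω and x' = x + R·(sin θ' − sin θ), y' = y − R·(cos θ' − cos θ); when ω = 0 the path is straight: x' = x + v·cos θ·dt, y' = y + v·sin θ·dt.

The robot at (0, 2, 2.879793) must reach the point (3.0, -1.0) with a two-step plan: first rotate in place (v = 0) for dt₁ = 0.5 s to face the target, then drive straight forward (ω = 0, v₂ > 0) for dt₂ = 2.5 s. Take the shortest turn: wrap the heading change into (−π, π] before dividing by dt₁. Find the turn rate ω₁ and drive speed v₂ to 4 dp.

heading to target = atan2(-1−2, 3−0) = -0.7854
Δθ = wrap(-0.7854 − 2.8798) = 2.6180; ω₁ = Δθ/dt₁ = 5.2360
distance = √((3−0)² + (-1−2)²) = 4.2426; v₂ = distance/dt₂ = 1.6971

ω₁ = 5.2360, v₂ = 1.6971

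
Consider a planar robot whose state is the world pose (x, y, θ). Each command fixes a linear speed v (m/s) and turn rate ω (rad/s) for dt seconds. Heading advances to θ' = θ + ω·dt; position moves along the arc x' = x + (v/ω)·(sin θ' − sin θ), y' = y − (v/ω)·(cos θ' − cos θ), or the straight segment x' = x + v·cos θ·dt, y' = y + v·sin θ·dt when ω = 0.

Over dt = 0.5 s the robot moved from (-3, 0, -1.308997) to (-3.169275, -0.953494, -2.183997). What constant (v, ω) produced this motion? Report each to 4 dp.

v = 2.0000, ω = -1.7500

Δθ = -2.183997 − -1.308997 = -0.875000
ω = Δθ/dt = -0.875000/0.5 = -1.7500
R = −Δy/(cos θ' − cos θ) = -1.1429
v = R·ω = -1.1429·-1.7500 = 2.0000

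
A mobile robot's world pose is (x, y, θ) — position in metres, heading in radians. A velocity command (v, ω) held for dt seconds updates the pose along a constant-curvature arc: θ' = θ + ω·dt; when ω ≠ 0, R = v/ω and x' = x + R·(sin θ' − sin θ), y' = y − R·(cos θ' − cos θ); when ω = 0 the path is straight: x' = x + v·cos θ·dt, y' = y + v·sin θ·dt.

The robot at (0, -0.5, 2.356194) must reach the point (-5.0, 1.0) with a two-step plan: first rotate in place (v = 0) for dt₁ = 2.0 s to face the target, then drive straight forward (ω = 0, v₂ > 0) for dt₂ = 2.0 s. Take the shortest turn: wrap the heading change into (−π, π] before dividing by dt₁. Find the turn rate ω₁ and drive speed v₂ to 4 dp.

ω₁ = 0.2470, v₂ = 2.6101

heading to target = atan2(1−-0.5, -5−0) = 2.8501
Δθ = wrap(2.8501 − 2.3562) = 0.4939; ω₁ = Δθ/dt₁ = 0.2470
distance = √((-5−0)² + (1−-0.5)²) = 5.2202; v₂ = distance/dt₂ = 2.6101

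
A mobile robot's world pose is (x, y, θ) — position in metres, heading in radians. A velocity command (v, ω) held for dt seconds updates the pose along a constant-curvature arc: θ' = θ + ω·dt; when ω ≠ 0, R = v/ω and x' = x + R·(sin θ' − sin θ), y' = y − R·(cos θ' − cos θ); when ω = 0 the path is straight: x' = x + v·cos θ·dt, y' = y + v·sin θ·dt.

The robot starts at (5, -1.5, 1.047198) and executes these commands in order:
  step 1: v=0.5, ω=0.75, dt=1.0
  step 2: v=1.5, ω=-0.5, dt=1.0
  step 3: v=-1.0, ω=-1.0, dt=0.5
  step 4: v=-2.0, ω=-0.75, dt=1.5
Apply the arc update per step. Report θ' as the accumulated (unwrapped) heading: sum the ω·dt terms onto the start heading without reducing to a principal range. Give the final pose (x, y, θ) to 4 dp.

(2.0936, -0.6230, -0.3278)

step 1: θ'=1.7972 (R=0.6667) → pose (5.0723, -1.0170, 1.7972)
step 2: θ'=1.2972 (R=-3.0000) → pose (5.1073, 0.4670, 1.2972)
step 3: θ'=0.7972 (R=1.0000) → pose (4.8599, 0.0385, 0.7972)
step 4: θ'=-0.3278 (R=2.6667) → pose (2.0936, -0.6230, -0.3278)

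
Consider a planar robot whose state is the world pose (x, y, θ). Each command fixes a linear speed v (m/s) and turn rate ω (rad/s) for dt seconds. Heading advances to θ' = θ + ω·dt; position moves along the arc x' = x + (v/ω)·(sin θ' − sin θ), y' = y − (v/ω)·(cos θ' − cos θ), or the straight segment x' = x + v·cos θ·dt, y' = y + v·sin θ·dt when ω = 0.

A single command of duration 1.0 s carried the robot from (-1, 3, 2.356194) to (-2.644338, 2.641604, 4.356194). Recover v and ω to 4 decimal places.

Δθ = 4.356194 − 2.356194 = 2.000000
ω = Δθ/dt = 2.000000/1.0 = 2.0000
R = Δx/(sin θ' − sin θ) = 1.0000
v = R·ω = 1.0000·2.0000 = 2.0000

v = 2.0000, ω = 2.0000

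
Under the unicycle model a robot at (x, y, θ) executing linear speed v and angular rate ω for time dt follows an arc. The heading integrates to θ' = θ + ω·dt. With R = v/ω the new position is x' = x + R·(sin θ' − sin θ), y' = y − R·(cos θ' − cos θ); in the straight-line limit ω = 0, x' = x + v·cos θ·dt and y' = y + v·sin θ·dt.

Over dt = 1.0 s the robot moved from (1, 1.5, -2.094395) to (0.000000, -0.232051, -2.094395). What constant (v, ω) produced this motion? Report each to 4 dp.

v = 2.0000, ω = 0.0000

Δθ = -2.094395 − -2.094395 = 0.000000
ω = Δθ/dt = 0.000000/1.0 = 0.0000
ω = 0 → v = (Δx·cos θ + Δy·sin θ)/dt = 2.0000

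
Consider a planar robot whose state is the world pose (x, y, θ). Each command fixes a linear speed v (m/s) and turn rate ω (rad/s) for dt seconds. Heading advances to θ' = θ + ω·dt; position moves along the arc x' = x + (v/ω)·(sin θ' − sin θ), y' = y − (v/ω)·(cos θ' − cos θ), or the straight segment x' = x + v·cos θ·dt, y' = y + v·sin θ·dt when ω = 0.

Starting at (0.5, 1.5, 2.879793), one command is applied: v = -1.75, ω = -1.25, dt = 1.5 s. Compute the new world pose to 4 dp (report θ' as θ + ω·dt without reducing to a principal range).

θ' = 2.8798 + -1.25·1.5 = 1.0048
R = v/ω = -1.75/-1.25 = 1.4000
x' = 0.5 + 1.4000·(sin 1.0048 − sin 2.8798) = 1.3193
y' = 1.5 − 1.4000·(cos 1.0048 − cos 2.8798) = -0.6031

(1.3193, -0.6031, 1.0048)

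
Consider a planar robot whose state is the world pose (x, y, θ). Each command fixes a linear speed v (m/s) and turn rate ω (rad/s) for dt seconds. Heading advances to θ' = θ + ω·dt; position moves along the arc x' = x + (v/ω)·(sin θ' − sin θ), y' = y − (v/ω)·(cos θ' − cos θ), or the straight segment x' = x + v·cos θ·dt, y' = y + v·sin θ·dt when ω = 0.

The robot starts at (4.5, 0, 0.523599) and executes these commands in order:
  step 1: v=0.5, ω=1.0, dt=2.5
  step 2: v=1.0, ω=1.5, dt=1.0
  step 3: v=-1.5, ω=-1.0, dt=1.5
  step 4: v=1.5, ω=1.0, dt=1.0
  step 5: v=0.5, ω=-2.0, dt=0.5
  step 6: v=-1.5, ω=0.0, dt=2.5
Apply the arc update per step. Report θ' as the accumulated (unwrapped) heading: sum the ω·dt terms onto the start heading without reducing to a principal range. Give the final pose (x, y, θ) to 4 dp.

(7.3924, 0.5337, 3.0236)

step 1: θ'=3.0236 (R=0.5000) → pose (4.3089, 0.9295, 3.0236)
step 2: θ'=4.5236 (R=0.6667) → pose (3.5756, 0.3926, 4.5236)
step 3: θ'=3.0236 (R=1.5000) → pose (5.2255, 1.6007, 3.0236)
step 4: θ'=4.0236 (R=1.5000) → pose (3.8909, 1.0645, 4.0236)
step 5: θ'=3.0236 (R=-0.2500) → pose (3.6684, 0.9752, 3.0236)
step 6: θ'=3.0236 (straight) → pose (7.3924, 0.5337, 3.0236)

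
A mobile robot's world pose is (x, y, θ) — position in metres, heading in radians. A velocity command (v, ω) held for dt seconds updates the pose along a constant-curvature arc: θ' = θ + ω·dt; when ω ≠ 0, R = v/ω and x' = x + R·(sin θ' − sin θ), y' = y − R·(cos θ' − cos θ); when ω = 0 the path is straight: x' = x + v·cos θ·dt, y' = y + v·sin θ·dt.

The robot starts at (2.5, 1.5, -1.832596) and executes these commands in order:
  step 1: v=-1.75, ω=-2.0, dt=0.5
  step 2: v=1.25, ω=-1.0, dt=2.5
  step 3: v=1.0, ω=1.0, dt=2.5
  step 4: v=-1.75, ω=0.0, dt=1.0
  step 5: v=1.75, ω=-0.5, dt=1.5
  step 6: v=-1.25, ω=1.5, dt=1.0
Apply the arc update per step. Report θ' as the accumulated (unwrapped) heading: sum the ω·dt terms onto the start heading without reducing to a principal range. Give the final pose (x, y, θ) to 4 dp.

(0.7550, 6.6050, -2.0826)

step 1: θ'=-2.8326 (R=0.8750) → pose (3.0791, 2.1071, -2.8326)
step 2: θ'=-5.3326 (R=-1.2500) → pose (1.6818, 4.0244, -5.3326)
step 3: θ'=-2.8326 (R=1.0000) → pose (0.5639, 5.5582, -2.8326)
step 4: θ'=-2.8326 (straight) → pose (2.2310, 6.0904, -2.8326)
step 5: θ'=-3.5826 (R=-3.5000) → pose (-0.3273, 6.2595, -3.5826)
step 6: θ'=-2.0826 (R=-0.8333) → pose (0.7550, 6.6050, -2.0826)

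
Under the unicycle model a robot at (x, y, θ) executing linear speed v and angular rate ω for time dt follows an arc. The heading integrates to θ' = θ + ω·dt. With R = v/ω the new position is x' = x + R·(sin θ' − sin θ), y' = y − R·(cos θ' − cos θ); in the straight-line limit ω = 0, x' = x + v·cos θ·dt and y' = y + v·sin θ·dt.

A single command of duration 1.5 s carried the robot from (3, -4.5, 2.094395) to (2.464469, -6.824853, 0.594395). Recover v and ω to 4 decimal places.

Δθ = 0.594395 − 2.094395 = -1.500000
ω = Δθ/dt = -1.500000/1.5 = -1.0000
R = −Δy/(cos θ' − cos θ) = 1.7500
v = R·ω = 1.7500·-1.0000 = -1.7500

v = -1.7500, ω = -1.0000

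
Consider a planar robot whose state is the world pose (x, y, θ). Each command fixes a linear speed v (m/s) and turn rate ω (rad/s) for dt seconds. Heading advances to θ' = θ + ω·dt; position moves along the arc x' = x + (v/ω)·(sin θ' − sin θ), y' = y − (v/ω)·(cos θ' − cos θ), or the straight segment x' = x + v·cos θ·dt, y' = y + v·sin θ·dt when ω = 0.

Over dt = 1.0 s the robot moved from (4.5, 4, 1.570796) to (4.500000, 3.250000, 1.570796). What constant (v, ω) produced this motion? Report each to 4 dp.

Δθ = 1.570796 − 1.570796 = 0.000000
ω = Δθ/dt = 0.000000/1.0 = 0.0000
ω = 0 → v = (Δx·cos θ + Δy·sin θ)/dt = -0.7500

v = -0.7500, ω = 0.0000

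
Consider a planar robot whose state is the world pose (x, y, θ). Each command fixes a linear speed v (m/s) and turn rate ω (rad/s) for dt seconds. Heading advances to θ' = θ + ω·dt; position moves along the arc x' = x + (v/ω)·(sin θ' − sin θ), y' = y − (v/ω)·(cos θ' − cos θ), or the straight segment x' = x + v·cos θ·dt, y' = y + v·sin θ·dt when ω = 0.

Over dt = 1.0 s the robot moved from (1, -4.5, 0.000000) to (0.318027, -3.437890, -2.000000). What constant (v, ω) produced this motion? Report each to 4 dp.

Δθ = -2.000000 − 0.000000 = -2.000000
ω = Δθ/dt = -2.000000/1.0 = -2.0000
R = −Δy/(cos θ' − cos θ) = 0.7500
v = R·ω = 0.7500·-2.0000 = -1.5000

v = -1.5000, ω = -2.0000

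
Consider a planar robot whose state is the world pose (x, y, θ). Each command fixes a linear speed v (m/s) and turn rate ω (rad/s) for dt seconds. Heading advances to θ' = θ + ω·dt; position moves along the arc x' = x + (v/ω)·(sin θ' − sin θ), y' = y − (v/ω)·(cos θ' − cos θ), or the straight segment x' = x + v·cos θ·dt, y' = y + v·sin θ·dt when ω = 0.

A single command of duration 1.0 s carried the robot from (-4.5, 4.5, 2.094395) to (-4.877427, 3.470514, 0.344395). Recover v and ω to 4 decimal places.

Δθ = 0.344395 − 2.094395 = -1.750000
ω = Δθ/dt = -1.750000/1.0 = -1.7500
R = −Δy/(cos θ' − cos θ) = 0.7143
v = R·ω = 0.7143·-1.7500 = -1.2500

v = -1.2500, ω = -1.7500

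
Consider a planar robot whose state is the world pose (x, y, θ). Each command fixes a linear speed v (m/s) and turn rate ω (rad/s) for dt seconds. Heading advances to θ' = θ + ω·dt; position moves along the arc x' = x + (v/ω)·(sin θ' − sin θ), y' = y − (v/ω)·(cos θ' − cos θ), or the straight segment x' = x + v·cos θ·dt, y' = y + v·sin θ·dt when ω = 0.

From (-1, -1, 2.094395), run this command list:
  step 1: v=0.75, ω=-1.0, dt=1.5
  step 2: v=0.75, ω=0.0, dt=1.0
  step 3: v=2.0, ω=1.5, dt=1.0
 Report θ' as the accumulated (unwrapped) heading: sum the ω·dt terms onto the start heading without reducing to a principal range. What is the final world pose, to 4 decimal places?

(0.2589, 2.1877, 2.0944)

step 1: θ'=0.5944 (R=-0.7500) → pose (-0.7705, -0.0036, 0.5944)
step 2: θ'=0.5944 (straight) → pose (-0.1491, 0.4164, 0.5944)
step 3: θ'=2.0944 (R=1.3333) → pose (0.2589, 2.1877, 2.0944)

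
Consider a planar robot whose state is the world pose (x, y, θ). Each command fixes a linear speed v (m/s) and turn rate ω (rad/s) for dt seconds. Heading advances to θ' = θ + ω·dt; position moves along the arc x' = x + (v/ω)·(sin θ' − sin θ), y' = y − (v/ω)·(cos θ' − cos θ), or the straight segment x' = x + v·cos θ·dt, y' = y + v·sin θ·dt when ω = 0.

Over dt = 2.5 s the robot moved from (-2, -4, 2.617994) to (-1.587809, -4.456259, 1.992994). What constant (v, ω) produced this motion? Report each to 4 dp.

Δθ = 1.992994 − 2.617994 = -0.625000
ω = Δθ/dt = -0.625000/2.5 = -0.2500
R = −Δy/(cos θ' − cos θ) = 1.0000
v = R·ω = 1.0000·-0.2500 = -0.2500

v = -0.2500, ω = -0.2500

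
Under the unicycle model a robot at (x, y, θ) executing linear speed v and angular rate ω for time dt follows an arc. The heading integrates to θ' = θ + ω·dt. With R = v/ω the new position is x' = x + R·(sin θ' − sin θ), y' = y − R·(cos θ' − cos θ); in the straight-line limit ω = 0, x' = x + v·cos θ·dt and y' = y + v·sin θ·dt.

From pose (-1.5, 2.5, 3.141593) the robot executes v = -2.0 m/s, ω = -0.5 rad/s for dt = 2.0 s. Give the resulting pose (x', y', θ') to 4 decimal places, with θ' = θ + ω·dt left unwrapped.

(1.8659, 0.6612, 2.1416)

θ' = 3.1416 + -0.5·2.0 = 2.1416
R = v/ω = -2.0/-0.5 = 4.0000
x' = -1.5 + 4.0000·(sin 2.1416 − sin 3.1416) = 1.8659
y' = 2.5 − 4.0000·(cos 2.1416 − cos 3.1416) = 0.6612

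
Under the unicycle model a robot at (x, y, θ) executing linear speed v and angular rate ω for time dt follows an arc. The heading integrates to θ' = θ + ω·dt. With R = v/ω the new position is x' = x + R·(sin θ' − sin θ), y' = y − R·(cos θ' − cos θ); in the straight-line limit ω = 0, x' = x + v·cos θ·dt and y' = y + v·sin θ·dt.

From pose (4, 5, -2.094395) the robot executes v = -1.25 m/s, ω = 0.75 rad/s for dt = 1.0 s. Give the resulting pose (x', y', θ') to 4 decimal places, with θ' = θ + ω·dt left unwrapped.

(4.1808, 6.2075, -1.3444)

θ' = -2.0944 + 0.75·1.0 = -1.3444
R = v/ω = -1.25/0.75 = -1.6667
x' = 4 + -1.6667·(sin -1.3444 − sin -2.0944) = 4.1808
y' = 5 − -1.6667·(cos -1.3444 − cos -2.0944) = 6.2075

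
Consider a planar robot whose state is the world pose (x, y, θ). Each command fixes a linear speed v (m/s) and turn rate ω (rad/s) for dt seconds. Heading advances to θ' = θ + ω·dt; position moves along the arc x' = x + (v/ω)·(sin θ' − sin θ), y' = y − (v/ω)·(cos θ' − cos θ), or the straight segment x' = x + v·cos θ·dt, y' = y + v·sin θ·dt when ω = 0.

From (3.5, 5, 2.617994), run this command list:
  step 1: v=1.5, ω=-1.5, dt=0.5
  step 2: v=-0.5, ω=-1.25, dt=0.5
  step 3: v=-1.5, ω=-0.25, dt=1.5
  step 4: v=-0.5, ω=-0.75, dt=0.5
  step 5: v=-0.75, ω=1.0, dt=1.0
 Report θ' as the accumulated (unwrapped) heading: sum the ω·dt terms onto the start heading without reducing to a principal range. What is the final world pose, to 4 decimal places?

step 1: θ'=1.8680 (R=-1.0000) → pose (3.0438, 5.5732, 1.8680)
step 2: θ'=1.2430 (R=0.4000) → pose (3.0401, 5.3273, 1.2430)
step 3: θ'=0.8680 (R=6.0000) → pose (1.9378, 3.3809, 0.8680)
step 4: θ'=0.4930 (R=0.6667) → pose (1.7446, 3.2245, 0.4930)
step 5: θ'=1.4930 (R=-0.7500) → pose (1.3518, 2.6221, 1.4930)

(1.3518, 2.6221, 1.4930)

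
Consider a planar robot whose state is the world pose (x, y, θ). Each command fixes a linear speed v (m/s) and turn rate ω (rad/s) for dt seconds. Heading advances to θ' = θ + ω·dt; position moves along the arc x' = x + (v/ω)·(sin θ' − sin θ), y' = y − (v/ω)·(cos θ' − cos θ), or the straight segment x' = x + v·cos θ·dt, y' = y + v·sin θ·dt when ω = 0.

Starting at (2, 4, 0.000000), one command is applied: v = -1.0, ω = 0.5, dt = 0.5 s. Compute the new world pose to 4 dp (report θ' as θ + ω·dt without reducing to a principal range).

θ' = 0.0000 + 0.5·0.5 = 0.2500
R = v/ω = -1.0/0.5 = -2.0000
x' = 2 + -2.0000·(sin 0.2500 − sin 0.0000) = 1.5052
y' = 4 − -2.0000·(cos 0.2500 − cos 0.0000) = 3.9378

(1.5052, 3.9378, 0.2500)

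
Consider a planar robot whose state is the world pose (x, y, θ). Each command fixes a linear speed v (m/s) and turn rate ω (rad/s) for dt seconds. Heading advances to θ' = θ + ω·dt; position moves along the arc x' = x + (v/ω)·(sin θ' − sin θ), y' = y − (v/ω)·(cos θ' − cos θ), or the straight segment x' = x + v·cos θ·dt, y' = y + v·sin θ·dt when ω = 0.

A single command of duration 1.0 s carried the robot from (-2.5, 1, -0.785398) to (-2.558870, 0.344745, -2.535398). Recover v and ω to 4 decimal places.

Δθ = -2.535398 − -0.785398 = -1.750000
ω = Δθ/dt = -1.750000/1.0 = -1.7500
R = −Δy/(cos θ' − cos θ) = -0.4286
v = R·ω = -0.4286·-1.7500 = 0.7500

v = 0.7500, ω = -1.7500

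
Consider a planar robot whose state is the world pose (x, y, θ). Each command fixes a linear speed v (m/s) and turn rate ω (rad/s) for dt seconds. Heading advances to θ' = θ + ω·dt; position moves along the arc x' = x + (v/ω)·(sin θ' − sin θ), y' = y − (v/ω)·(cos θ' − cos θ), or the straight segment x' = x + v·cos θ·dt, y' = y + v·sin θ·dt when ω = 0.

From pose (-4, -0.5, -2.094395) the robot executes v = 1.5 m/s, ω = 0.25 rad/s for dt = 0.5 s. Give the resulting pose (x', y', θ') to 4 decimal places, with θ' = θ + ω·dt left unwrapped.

(-4.3335, -1.1712, -1.9694)

θ' = -2.0944 + 0.25·0.5 = -1.9694
R = v/ω = 1.5/0.25 = 6.0000
x' = -4 + 6.0000·(sin -1.9694 − sin -2.0944) = -4.3335
y' = -0.5 − 6.0000·(cos -1.9694 − cos -2.0944) = -1.1712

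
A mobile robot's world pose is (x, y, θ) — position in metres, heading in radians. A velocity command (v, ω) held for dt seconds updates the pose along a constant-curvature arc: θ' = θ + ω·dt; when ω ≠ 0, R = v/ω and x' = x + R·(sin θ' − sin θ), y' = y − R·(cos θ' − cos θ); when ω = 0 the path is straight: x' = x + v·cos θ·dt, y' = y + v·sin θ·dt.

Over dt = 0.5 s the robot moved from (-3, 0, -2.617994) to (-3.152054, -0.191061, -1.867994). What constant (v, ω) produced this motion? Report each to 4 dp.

v = 0.5000, ω = 1.5000

Δθ = -1.867994 − -2.617994 = 0.750000
ω = Δθ/dt = 0.750000/0.5 = 1.5000
R = −Δy/(cos θ' − cos θ) = 0.3333
v = R·ω = 0.3333·1.5000 = 0.5000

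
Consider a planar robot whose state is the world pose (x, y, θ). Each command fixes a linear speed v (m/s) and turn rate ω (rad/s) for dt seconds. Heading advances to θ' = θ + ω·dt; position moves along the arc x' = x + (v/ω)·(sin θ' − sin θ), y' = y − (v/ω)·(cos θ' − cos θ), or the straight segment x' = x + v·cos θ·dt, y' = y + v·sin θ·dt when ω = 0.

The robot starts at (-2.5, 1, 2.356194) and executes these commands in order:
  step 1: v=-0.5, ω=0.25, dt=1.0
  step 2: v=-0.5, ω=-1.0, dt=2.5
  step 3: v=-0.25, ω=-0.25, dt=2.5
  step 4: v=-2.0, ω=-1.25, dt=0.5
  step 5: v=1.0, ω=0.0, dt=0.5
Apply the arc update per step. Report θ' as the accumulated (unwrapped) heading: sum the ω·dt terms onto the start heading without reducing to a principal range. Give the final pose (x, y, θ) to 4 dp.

step 1: θ'=2.6062 (R=-2.0000) → pose (-2.1062, 0.6941, 2.6062)
step 2: θ'=0.1062 (R=0.5000) → pose (-2.3082, -0.2331, 0.1062)
step 3: θ'=-0.5188 (R=1.0000) → pose (-2.9101, -0.1072, -0.5188)
step 4: θ'=-1.1438 (R=1.6000) → pose (-3.5731, 0.6197, -1.1438)
step 5: θ'=-1.1438 (straight) → pose (-3.3660, 0.1646, -1.1438)

(-3.3660, 0.1646, -1.1438)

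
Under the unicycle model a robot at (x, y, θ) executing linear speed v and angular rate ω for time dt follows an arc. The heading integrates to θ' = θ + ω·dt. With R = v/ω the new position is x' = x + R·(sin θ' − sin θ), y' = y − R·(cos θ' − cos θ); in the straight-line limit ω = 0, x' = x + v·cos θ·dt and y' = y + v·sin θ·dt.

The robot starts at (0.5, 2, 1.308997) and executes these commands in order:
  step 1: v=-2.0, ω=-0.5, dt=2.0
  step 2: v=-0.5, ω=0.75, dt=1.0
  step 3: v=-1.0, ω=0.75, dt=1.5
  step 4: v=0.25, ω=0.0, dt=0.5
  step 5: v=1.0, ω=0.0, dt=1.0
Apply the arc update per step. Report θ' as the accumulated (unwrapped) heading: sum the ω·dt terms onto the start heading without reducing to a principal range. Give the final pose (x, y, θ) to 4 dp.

step 1: θ'=0.3090 (R=4.0000) → pose (-2.1473, -0.7753, 0.3090)
step 2: θ'=1.0590 (R=-0.6667) → pose (-2.5258, -1.0839, 1.0590)
step 3: θ'=2.1840 (R=-1.3333) → pose (-2.4537, -2.5042, 2.1840)
step 4: θ'=2.1840 (straight) → pose (-2.5257, -2.4020, 2.1840)
step 5: θ'=2.1840 (straight) → pose (-3.1011, -1.5842, 2.1840)

(-3.1011, -1.5842, 2.1840)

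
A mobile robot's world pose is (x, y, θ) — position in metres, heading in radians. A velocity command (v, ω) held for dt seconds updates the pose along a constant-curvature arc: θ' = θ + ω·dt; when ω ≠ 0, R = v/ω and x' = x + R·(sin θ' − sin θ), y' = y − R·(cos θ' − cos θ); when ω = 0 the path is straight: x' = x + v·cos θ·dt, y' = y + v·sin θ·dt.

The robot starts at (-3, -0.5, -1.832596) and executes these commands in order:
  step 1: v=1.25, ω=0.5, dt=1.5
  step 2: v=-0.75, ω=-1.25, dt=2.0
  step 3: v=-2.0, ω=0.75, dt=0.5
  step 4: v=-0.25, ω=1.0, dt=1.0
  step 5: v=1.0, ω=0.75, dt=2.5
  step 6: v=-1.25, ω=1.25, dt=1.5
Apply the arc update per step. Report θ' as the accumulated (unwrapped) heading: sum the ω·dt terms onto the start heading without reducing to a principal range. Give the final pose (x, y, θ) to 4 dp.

(-1.5167, -4.6141, 1.5424)

step 1: θ'=-1.0826 (R=2.5000) → pose (-2.7931, -2.3196, -1.0826)
step 2: θ'=-3.5826 (R=0.6000) → pose (-2.0071, -1.4956, -3.5826)
step 3: θ'=-3.2076 (R=-2.6667) → pose (-1.0447, -1.7450, -3.2076)
step 4: θ'=-2.2076 (R=-0.2500) → pose (-0.8272, -1.6442, -2.2076)
step 5: θ'=-0.3326 (R=1.3333) → pose (-0.1906, -3.6973, -0.3326)
step 6: θ'=1.5424 (R=-1.0000) → pose (-1.5167, -4.6141, 1.5424)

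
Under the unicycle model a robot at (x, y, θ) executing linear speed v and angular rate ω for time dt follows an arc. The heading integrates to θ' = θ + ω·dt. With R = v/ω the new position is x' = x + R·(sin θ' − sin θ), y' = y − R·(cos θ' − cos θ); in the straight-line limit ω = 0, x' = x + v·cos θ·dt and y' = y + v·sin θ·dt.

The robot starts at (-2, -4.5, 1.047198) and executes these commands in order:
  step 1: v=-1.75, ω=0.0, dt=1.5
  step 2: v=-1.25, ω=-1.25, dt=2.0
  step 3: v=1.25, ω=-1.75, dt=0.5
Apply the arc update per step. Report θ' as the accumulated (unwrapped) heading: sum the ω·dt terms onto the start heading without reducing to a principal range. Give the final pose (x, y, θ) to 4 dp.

step 1: θ'=1.0472 (straight) → pose (-3.3125, -6.7733, 1.0472)
step 2: θ'=-1.4528 (R=1.0000) → pose (-5.1716, -6.3910, -1.4528)
step 3: θ'=-2.3278 (R=-0.7143) → pose (-5.3617, -6.9657, -2.3278)

(-5.3617, -6.9657, -2.3278)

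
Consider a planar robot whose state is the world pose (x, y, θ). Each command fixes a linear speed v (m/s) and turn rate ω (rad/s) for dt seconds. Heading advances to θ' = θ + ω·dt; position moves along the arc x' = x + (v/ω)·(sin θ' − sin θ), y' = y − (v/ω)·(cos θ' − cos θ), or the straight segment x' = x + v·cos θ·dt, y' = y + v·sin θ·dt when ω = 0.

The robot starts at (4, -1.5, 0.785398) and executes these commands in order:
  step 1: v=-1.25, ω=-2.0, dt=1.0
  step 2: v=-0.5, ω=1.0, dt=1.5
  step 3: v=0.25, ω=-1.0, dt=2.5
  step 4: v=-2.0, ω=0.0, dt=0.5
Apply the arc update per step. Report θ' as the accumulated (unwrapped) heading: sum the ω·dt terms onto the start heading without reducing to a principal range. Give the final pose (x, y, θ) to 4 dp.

step 1: θ'=-1.2146 (R=0.6250) → pose (2.9723, -1.2760, -1.2146)
step 2: θ'=0.2854 (R=-0.5000) → pose (2.3629, -0.9706, 0.2854)
step 3: θ'=-2.2146 (R=-0.2500) → pose (2.6332, -1.3605, -2.2146)
step 4: θ'=-2.2146 (straight) → pose (3.2335, -0.5607, -2.2146)

(3.2335, -0.5607, -2.2146)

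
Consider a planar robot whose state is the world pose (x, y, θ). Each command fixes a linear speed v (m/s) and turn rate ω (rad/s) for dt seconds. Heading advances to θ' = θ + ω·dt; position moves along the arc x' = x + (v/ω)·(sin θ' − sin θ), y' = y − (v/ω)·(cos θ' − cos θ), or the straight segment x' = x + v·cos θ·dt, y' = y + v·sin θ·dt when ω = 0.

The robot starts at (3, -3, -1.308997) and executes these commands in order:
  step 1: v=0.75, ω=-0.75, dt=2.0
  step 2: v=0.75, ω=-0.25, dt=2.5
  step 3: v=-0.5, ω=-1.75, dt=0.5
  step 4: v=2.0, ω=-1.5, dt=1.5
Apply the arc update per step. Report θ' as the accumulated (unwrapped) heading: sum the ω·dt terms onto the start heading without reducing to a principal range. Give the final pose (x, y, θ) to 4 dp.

(2.2862, -2.5962, -6.5590)

step 1: θ'=-2.8090 (R=-1.0000) → pose (2.3606, -4.2040, -2.8090)
step 2: θ'=-3.4340 (R=-3.0000) → pose (0.5163, -4.2411, -3.4340)
step 3: θ'=-4.3090 (R=0.2857) → pose (0.6967, -4.4025, -4.3090)
step 4: θ'=-6.5590 (R=-1.3333) → pose (2.2862, -2.5962, -6.5590)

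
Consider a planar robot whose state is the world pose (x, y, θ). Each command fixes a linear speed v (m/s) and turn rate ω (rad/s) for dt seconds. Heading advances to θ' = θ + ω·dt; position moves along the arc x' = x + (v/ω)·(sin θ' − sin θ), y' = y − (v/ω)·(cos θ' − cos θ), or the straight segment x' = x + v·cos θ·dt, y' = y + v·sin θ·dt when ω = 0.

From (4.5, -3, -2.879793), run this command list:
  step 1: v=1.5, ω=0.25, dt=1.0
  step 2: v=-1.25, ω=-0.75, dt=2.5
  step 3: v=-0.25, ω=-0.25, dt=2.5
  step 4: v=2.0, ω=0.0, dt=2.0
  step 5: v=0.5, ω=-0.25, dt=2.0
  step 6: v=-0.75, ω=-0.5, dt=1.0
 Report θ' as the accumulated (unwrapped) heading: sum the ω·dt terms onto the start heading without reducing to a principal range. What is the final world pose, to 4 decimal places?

(7.0486, -1.1430, -6.1298)

step 1: θ'=-2.6298 (R=6.0000) → pose (3.1144, -3.5644, -2.6298)
step 2: θ'=-4.5048 (R=1.6667) → pose (5.5616, -4.6740, -4.5048)
step 3: θ'=-5.1298 (R=1.0000) → pose (5.4972, -5.2855, -5.1298)
step 4: θ'=-5.1298 (straight) → pose (7.1187, -1.6289, -5.1298)
step 5: θ'=-5.6298 (R=-2.0000) → pose (7.7313, -0.8516, -5.6298)
step 6: θ'=-6.1298 (R=1.5000) → pose (7.0486, -1.1430, -6.1298)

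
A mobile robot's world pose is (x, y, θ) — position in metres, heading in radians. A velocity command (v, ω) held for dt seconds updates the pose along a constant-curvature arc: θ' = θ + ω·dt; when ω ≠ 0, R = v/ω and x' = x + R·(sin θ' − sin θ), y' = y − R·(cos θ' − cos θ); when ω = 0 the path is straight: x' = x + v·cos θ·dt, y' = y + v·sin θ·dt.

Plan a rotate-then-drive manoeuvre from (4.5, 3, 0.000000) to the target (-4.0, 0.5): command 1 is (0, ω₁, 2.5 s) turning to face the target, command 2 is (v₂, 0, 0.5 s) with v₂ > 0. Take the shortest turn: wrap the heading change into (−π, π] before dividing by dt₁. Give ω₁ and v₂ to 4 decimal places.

heading to target = atan2(0.5−3, -4−4.5) = -2.8555
Δθ = wrap(-2.8555 − 0.0000) = -2.8555; ω₁ = Δθ/dt₁ = -1.1422
distance = √((-4−4.5)² + (0.5−3)²) = 8.8600; v₂ = distance/dt₂ = 17.7200

ω₁ = -1.1422, v₂ = 17.7200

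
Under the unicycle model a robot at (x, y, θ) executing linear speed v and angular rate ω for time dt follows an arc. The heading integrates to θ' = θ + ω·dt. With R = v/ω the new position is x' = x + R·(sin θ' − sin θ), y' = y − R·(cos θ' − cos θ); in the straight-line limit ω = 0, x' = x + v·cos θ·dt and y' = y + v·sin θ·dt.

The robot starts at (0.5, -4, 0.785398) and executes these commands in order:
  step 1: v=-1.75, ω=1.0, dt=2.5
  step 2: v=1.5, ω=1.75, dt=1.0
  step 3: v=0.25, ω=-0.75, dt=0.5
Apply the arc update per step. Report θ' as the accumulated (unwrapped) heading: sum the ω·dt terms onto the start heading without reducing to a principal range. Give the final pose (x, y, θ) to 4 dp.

(1.3150, -8.2129, 4.6604)

step 1: θ'=3.2854 (R=-1.7500) → pose (1.9882, -6.9694, 3.2854)
step 2: θ'=5.0354 (R=0.8571) → pose (1.2983, -8.0897, 5.0354)
step 3: θ'=4.6604 (R=-0.3333) → pose (1.3150, -8.2129, 4.6604)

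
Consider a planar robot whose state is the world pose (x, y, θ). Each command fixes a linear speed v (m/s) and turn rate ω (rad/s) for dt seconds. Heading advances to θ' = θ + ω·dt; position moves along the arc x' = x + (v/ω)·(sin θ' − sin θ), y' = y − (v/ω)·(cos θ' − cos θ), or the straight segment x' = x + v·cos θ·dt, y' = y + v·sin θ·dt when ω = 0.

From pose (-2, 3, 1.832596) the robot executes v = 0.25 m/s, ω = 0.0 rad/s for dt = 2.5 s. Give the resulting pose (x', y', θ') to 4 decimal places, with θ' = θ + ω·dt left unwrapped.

(-2.1618, 3.6037, 1.8326)

θ' = 1.8326 + 0.0·2.5 = 1.8326
ω = 0 → straight: x' = -2 + 0.25·cos(1.8326)·2.5 = -2.1618
y' = 3 + 0.25·sin(1.8326)·2.5 = 3.6037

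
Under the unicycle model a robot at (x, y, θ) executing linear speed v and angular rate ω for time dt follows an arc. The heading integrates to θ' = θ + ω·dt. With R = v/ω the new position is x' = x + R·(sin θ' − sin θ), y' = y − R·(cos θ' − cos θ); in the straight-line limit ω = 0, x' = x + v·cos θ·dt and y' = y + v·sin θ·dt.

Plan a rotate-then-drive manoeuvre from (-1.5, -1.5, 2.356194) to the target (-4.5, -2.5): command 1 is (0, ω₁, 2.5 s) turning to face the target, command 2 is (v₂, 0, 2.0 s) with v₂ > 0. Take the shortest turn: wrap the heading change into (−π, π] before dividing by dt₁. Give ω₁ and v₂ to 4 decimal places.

ω₁ = 0.4429, v₂ = 1.5811

heading to target = atan2(-2.5−-1.5, -4.5−-1.5) = -2.8198
Δθ = wrap(-2.8198 − 2.3562) = 1.1071; ω₁ = Δθ/dt₁ = 0.4429
distance = √((-4.5−-1.5)² + (-2.5−-1.5)²) = 3.1623; v₂ = distance/dt₂ = 1.5811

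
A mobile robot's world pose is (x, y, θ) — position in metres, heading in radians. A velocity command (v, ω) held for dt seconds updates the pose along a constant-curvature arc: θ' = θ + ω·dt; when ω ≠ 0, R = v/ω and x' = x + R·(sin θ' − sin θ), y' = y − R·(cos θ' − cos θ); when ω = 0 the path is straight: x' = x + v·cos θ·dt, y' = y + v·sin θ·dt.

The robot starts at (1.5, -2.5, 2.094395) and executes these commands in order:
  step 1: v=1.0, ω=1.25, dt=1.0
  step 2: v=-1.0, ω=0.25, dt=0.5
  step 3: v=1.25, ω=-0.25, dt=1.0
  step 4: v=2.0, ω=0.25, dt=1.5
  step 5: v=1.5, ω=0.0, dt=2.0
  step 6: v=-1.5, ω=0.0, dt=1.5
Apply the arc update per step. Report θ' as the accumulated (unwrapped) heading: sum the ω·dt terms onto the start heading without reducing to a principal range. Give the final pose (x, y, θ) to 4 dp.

(-3.6455, -3.3466, 3.5944)

step 1: θ'=3.3444 (R=0.8000) → pose (0.6460, -2.1164, 3.3444)
step 2: θ'=3.4694 (R=-4.0000) → pose (1.1282, -1.9854, 3.4694)
step 3: θ'=3.2194 (R=-5.0000) → pose (-0.0930, -2.2365, 3.2194)
step 4: θ'=3.5944 (R=8.0000) → pose (-2.9711, -3.0185, 3.5944)
step 5: θ'=3.5944 (straight) → pose (-5.6687, -4.3310, 3.5944)
step 6: θ'=3.5944 (straight) → pose (-3.6455, -3.3466, 3.5944)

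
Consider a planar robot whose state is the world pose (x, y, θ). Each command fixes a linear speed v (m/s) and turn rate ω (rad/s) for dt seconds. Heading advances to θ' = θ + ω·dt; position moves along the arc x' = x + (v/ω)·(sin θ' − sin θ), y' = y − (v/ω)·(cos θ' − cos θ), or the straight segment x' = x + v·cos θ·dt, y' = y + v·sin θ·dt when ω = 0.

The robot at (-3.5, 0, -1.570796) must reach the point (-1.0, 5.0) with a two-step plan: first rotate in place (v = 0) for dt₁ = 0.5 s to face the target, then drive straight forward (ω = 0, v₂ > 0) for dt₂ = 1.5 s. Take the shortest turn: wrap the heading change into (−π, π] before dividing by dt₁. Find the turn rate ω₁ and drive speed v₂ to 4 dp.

ω₁ = 5.3559, v₂ = 3.7268

heading to target = atan2(5−0, -1−-3.5) = 1.1071
Δθ = wrap(1.1071 − -1.5708) = 2.6779; ω₁ = Δθ/dt₁ = 5.3559
distance = √((-1−-3.5)² + (5−0)²) = 5.5902; v₂ = distance/dt₂ = 3.7268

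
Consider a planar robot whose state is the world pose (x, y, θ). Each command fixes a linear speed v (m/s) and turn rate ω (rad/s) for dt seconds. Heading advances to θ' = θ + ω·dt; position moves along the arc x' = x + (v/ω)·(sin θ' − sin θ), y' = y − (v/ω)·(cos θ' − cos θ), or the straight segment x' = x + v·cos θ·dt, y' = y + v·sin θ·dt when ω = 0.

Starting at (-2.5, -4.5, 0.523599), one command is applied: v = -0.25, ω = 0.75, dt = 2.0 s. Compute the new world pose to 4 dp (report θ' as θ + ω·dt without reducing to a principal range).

θ' = 0.5236 + 0.75·2.0 = 2.0236
R = v/ω = -0.25/0.75 = -0.3333
x' = -2.5 + -0.3333·(sin 2.0236 − sin 0.5236) = -2.6331
y' = -4.5 − -0.3333·(cos 2.0236 − cos 0.5236) = -4.9345

(-2.6331, -4.9345, 2.0236)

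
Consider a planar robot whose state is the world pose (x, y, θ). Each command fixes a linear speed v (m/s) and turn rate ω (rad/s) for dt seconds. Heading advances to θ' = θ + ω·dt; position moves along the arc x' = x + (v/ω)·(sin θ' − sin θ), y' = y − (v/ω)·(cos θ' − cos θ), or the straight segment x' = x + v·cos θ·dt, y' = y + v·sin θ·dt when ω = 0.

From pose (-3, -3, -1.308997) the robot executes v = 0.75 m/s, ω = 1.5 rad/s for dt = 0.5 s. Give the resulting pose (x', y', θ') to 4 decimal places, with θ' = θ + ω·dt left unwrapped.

θ' = -1.3090 + 1.5·0.5 = -0.5590
R = v/ω = 0.75/1.5 = 0.5000
x' = -3 + 0.5000·(sin -0.5590 − sin -1.3090) = -2.7822
y' = -3 − 0.5000·(cos -0.5590 − cos -1.3090) = -3.2945

(-2.7822, -3.2945, -0.5590)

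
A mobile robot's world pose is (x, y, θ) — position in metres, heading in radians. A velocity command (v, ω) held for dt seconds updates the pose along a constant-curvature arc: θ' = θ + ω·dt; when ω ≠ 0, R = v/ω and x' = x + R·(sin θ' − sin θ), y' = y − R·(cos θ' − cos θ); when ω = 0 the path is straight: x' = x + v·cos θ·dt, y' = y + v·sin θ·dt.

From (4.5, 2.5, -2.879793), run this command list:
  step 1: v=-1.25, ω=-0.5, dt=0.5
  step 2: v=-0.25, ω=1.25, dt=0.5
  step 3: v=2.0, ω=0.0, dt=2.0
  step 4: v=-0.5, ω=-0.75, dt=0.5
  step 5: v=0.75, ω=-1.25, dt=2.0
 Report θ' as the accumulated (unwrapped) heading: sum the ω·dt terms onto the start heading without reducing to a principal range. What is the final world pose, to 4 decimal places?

(1.6154, 1.3046, -5.3798)

step 1: θ'=-3.1298 (R=2.5000) → pose (5.1175, 2.5850, -3.1298)
step 2: θ'=-2.5048 (R=-0.2000) → pose (5.2341, 2.6242, -2.5048)
step 3: θ'=-2.5048 (straight) → pose (2.0181, 0.2457, -2.5048)
step 4: θ'=-2.8798 (R=0.6667) → pose (2.2420, 0.3536, -2.8798)
step 5: θ'=-5.3798 (R=-0.6000) → pose (1.6154, 1.3046, -5.3798)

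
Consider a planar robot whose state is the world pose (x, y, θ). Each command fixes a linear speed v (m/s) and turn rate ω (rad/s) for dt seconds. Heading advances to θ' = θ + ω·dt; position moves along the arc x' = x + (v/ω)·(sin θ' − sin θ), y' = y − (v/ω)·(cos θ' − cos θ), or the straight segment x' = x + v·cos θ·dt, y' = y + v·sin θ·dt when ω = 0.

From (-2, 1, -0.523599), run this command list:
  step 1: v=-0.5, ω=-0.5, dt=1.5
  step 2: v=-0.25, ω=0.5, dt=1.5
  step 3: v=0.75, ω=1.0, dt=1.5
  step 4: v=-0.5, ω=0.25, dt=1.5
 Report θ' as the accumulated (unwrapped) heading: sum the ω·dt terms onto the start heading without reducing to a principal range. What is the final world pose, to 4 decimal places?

step 1: θ'=-1.2736 (R=1.0000) → pose (-2.4562, 1.5732, -1.2736)
step 2: θ'=-0.5236 (R=-0.5000) → pose (-2.6842, 1.8598, -0.5236)
step 3: θ'=0.9764 (R=0.7500) → pose (-1.6879, 2.0893, 0.9764)
step 4: θ'=1.3514 (R=-2.0000) → pose (-1.9830, 1.4046, 1.3514)

(-1.9830, 1.4046, 1.3514)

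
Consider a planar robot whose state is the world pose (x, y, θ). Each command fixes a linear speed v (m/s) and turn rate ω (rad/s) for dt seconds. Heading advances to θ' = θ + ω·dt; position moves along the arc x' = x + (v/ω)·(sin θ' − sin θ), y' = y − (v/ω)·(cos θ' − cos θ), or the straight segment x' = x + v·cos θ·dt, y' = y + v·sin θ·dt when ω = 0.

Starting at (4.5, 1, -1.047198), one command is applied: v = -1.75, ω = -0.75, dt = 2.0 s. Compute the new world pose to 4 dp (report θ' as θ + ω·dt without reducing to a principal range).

θ' = -1.0472 + -0.75·2.0 = -2.5472
R = v/ω = -1.75/-0.75 = 2.3333
x' = 4.5 + 2.3333·(sin -2.5472 − sin -1.0472) = 5.2140
y' = 1 − 2.3333·(cos -2.5472 − cos -1.0472) = 4.0998

(5.2140, 4.0998, -2.5472)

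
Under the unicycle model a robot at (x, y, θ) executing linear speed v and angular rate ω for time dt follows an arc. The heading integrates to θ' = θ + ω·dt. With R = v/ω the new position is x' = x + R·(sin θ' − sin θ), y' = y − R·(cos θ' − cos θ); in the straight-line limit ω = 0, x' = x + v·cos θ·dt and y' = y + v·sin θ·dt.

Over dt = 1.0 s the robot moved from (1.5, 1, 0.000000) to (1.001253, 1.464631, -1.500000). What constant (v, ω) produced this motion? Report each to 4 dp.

Δθ = -1.500000 − 0.000000 = -1.500000
ω = Δθ/dt = -1.500000/1.0 = -1.5000
R = Δx/(sin θ' − sin θ) = 0.5000
v = R·ω = 0.5000·-1.5000 = -0.7500

v = -0.7500, ω = -1.5000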